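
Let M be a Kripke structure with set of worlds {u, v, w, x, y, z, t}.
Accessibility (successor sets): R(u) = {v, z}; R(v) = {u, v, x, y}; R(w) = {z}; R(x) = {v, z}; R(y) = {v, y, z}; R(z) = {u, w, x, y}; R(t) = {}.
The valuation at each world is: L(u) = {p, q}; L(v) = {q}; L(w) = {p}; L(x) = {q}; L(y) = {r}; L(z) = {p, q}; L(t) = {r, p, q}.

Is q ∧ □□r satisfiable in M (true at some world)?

Yes

Let φ = q ∧ □□r. Evaluate φ at each world:
  u (successors {v, z}): φ is false.
  v (successors {u, v, x, y}): φ is false.
  w (successors {z}): φ is false.
  x (successors {v, z}): φ is false.
  y (successors {v, y, z}): φ is false.
  z (successors {u, w, x, y}): φ is false.
  t (successors ∅): φ is true.
Detail at t (witness):
  At t: q is true, □□r is true, so q ∧ □□r is true.
    At t: no accessible worlds, so □□r holds vacuously.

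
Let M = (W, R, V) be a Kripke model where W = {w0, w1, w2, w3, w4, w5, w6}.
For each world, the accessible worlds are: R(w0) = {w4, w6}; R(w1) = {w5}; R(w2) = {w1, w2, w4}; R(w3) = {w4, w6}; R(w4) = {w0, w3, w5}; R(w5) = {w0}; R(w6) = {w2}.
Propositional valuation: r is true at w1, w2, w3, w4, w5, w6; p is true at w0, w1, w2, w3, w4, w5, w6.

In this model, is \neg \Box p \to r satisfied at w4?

Yes

At w4: \neg \Box p is false, r is true, so \neg \Box p \to r is true.
  At w4: \Box p is true, so \neg \Box p is false.
    At w4: \Box p requires p at every successor {w0, w3, w5}.
      At w0: p is true.
      At w3: p is true.
      At w5: p is true.
    So \Box p is true at w4.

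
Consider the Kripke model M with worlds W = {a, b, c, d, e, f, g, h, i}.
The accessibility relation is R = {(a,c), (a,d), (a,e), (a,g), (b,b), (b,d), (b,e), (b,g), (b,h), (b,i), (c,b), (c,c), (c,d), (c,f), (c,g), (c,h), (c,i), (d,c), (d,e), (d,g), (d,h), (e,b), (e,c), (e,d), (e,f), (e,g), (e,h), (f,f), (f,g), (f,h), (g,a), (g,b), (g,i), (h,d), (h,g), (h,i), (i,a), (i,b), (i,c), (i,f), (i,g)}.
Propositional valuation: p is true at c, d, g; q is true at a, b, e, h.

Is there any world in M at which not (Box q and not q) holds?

Let φ = not (Box q and not q). Evaluate φ at each world:
  a (successors {c, d, e, g}): φ is true.
  b (successors {b, d, e, g, h, i}): φ is true.
  c (successors {b, c, d, f, g, h, i}): φ is true.
  d (successors {c, e, g, h}): φ is true.
  e (successors {b, c, d, f, g, h}): φ is true.
  f (successors {f, g, h}): φ is true.
  g (successors {a, b, i}): φ is true.
  h (successors {d, g, i}): φ is true.
  i (successors {a, b, c, f, g}): φ is true.
Detail at a (witness):
  At a: Box q and not q is false, so not (Box q and not q) is true.
    At a: Box q is false, not q is false, so Box q and not q is false.
      At a: Box q requires q at every successor {c, d, e, g}.
        q fails at c, so Box q is false at a.

Yes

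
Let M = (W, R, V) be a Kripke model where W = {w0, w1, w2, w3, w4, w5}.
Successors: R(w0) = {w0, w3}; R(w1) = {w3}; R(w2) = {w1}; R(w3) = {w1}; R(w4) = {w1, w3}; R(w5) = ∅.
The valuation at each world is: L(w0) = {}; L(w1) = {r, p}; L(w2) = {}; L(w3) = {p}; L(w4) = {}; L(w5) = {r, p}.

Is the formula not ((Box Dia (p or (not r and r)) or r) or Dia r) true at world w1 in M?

At w1: (Box Dia (p or (not r and r)) or r) or Dia r is true, so not ((Box Dia (p or (not r and r)) or r) or Dia r) is false.
  At w1: Box Dia (p or (not r and r)) or r is true, Dia r is false, so (Box Dia (p or (not r and r)) or r) or Dia r is true.
    At w1: Box Dia (p or (not r and r)) is true, r is true, so Box Dia (p or (not r and r)) or r is true.
      At w1: Box Dia (p or (not r and r)) requires Dia (p or (not r and r)) at every successor {w3}.
        At w3: Dia (p or (not r and r)) is true.
      So Box Dia (p or (not r and r)) is true at w1.
    At w1: Dia r requires r at some successor in {w3}.
      At w3: r is false.
    So Dia r is false at w1.

No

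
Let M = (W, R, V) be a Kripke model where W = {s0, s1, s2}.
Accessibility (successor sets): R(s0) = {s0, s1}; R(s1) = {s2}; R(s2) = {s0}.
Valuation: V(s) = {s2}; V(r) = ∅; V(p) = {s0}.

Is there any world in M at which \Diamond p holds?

Yes

Let φ = \Diamond p. Evaluate φ at each world:
  s0 (successors {s0, s1}): φ is true.
  s1 (successors {s2}): φ is false.
  s2 (successors {s0}): φ is true.
Detail at s0 (witness):
  At s0: \Diamond p requires p at some successor in {s0, s1}.
    p holds at s0, so \Diamond p is true at s0.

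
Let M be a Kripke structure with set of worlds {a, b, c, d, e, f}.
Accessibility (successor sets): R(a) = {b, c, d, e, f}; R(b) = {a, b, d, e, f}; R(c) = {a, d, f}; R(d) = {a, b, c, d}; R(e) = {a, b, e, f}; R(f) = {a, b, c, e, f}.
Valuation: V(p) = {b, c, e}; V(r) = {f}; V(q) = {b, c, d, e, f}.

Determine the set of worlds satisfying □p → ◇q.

Let φ = □p → ◇q. Evaluate φ at each world:
  a (successors {b, c, d, e, f}): φ is true.
  b (successors {a, b, d, e, f}): φ is true.
  c (successors {a, d, f}): φ is true.
  d (successors {a, b, c, d}): φ is true.
  e (successors {a, b, e, f}): φ is true.
  f (successors {a, b, c, e, f}): φ is true.
For instance, at c:
  At c: □p is false, ◇q is true, so □p → ◇q is true.
    At c: □p requires p at every successor {a, d, f}.
      p fails at a, so □p is false at c.
    At c: ◇q requires q at some successor in {a, d, f}.
      q holds at d, so ◇q is true at c.
Satisfying worlds: {a, b, c, d, e, f}

a, b, c, d, e, f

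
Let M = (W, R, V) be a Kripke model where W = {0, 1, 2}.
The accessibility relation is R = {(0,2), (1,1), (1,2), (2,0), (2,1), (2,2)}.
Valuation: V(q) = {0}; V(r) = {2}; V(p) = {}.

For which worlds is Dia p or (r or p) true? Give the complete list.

2

Let φ = Dia p or (r or p). Evaluate φ at each world:
  0 (successors {2}): φ is false.
  1 (successors {1, 2}): φ is false.
  2 (successors {0, 1, 2}): φ is true.
For instance, at 1:
  At 1: Dia p is false, r or p is false, so Dia p or (r or p) is false.
    At 1: Dia p requires p at some successor in {1, 2}.
      At 1: p is false.
      At 2: p is false.
    So Dia p is false at 1.
Satisfying worlds: {2}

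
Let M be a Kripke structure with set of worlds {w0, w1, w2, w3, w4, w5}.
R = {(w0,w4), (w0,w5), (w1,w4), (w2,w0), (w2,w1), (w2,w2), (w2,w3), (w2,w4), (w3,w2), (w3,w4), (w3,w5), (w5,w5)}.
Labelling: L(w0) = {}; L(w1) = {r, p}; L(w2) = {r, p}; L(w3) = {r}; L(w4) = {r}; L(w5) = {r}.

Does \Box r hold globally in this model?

No

Let φ = \Box r. Evaluate φ at each world:
  w0 (successors {w4, w5}): φ is true.
  w1 (successors {w4}): φ is true.
  w2 (successors {w0, w1, w2, w3, w4}): φ is false.
  w3 (successors {w2, w4, w5}): φ is true.
  w4 (successors ∅): φ is true.
  w5 (successors {w5}): φ is true.
Detail at w2 (counterexample):
  At w2: \Box r requires r at every successor {w0, w1, w2, w3, w4}.
    r fails at w0, so \Box r is false at w2.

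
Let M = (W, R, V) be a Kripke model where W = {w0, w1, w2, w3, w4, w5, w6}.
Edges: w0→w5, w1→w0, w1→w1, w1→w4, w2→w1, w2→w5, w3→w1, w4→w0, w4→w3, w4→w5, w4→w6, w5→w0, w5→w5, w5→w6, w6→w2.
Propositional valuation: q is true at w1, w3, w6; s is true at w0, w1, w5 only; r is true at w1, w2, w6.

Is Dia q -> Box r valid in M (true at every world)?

Let φ = Dia q -> Box r. Evaluate φ at each world:
  w0 (successors {w5}): φ is true.
  w1 (successors {w0, w1, w4}): φ is false.
  w2 (successors {w1, w5}): φ is false.
  w3 (successors {w1}): φ is true.
  w4 (successors {w0, w3, w5, w6}): φ is false.
  w5 (successors {w0, w5, w6}): φ is false.
  w6 (successors {w2}): φ is true.
Detail at w1 (counterexample):
  At w1: Dia q is true, Box r is false, so Dia q -> Box r is false.
    At w1: Dia q requires q at some successor in {w0, w1, w4}.
      q holds at w1, so Dia q is true at w1.
    At w1: Box r requires r at every successor {w0, w1, w4}.
      r fails at w0, so Box r is false at w1.

No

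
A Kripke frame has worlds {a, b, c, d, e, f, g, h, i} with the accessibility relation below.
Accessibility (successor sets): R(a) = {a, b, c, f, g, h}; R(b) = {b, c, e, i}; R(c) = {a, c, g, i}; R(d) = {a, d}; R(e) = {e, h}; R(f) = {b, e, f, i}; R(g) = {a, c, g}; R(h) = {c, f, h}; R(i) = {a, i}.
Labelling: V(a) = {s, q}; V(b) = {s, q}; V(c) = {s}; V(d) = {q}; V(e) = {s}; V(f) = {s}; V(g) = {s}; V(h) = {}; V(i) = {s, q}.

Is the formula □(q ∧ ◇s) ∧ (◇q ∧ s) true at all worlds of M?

Let φ = □(q ∧ ◇s) ∧ (◇q ∧ s). Evaluate φ at each world:
  a (successors {a, b, c, f, g, h}): φ is false.
  b (successors {b, c, e, i}): φ is false.
  c (successors {a, c, g, i}): φ is false.
  d (successors {a, d}): φ is false.
  e (successors {e, h}): φ is false.
  f (successors {b, e, f, i}): φ is false.
  g (successors {a, c, g}): φ is false.
  h (successors {c, f, h}): φ is false.
  i (successors {a, i}): φ is true.
Detail at a (counterexample):
  At a: □(q ∧ ◇s) is false, ◇q ∧ s is true, so □(q ∧ ◇s) ∧ (◇q ∧ s) is false.
    At a: □(q ∧ ◇s) requires q ∧ ◇s at every successor {a, b, c, f, g, h}.
      q ∧ ◇s fails at c, so □(q ∧ ◇s) is false at a.
    At a: ◇q is true, s is true, so ◇q ∧ s is true.
      At a: ◇q requires q at some successor in {a, b, c, f, g, h}.
        q holds at a, so ◇q is true at a.

No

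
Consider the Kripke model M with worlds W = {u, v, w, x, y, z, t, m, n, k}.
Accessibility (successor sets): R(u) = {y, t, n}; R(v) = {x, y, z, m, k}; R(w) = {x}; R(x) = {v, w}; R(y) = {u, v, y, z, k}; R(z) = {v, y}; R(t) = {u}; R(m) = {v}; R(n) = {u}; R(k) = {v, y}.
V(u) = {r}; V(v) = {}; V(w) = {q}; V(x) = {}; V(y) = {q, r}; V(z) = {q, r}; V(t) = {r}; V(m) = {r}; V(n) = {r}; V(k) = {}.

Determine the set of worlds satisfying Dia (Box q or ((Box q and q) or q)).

u, v, x, y, z, k

Recall that Box ψ holds at a world iff ψ holds at every accessible world, and Dia ψ holds iff ψ holds at some accessible world.
Let φ = Dia (Box q or ((Box q and q) or q)). Evaluate φ at each world:
  u (successors {y, t, n}): φ is true.
  v (successors {x, y, z, m, k}): φ is true.
  w (successors {x}): φ is false.
  x (successors {v, w}): φ is true.
  y (successors {u, v, y, z, k}): φ is true.
  z (successors {v, y}): φ is true.
  t (successors {u}): φ is false.
  m (successors {v}): φ is false.
  n (successors {u}): φ is false.
  k (successors {v, y}): φ is true.
For instance, at v:
  At v: Dia (Box q or ((Box q and q) or q)) requires Box q or ((Box q and q) or q) at some successor in {x, y, z, m, k}.
    Box q or ((Box q and q) or q) holds at y, so Dia (Box q or ((Box q and q) or q)) is true at v.
      At y: Box q is false, (Box q and q) or q is true, so Box q or ((Box q and q) or q) is true.
Satisfying worlds: {u, v, x, y, z, k}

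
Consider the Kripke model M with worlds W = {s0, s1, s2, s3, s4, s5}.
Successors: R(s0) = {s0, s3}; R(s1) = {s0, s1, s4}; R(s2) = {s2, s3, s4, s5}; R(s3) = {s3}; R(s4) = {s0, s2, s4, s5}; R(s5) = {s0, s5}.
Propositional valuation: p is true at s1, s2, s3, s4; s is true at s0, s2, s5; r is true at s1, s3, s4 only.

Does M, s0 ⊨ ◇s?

Yes

At s0: ◇s requires s at some successor in {s0, s3}.
  s holds at s0, so ◇s is true at s0.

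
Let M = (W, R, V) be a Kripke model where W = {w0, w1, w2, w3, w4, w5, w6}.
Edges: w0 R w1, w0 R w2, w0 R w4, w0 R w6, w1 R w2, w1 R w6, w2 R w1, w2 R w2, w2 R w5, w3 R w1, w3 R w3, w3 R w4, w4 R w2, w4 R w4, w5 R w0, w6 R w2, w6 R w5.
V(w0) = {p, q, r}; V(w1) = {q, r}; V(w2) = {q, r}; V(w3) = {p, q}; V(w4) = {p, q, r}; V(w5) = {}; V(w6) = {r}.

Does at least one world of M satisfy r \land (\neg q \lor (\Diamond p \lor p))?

Let φ = r \land (\neg q \lor (\Diamond p \lor p)). Evaluate φ at each world:
  w0 (successors {w1, w2, w4, w6}): φ is true.
  w1 (successors {w2, w6}): φ is false.
  w2 (successors {w1, w2, w5}): φ is false.
  w3 (successors {w1, w3, w4}): φ is false.
  w4 (successors {w2, w4}): φ is true.
  w5 (successors {w0}): φ is false.
  w6 (successors {w2, w5}): φ is true.
Detail at w0 (witness):
  At w0: r is true, \neg q \lor (\Diamond p \lor p) is true, so r \land (\neg q \lor (\Diamond p \lor p)) is true.
    At w0: \neg q is false, \Diamond p \lor p is true, so \neg q \lor (\Diamond p \lor p) is true.
      At w0: \Diamond p is true, p is true, so \Diamond p \lor p is true.

Yes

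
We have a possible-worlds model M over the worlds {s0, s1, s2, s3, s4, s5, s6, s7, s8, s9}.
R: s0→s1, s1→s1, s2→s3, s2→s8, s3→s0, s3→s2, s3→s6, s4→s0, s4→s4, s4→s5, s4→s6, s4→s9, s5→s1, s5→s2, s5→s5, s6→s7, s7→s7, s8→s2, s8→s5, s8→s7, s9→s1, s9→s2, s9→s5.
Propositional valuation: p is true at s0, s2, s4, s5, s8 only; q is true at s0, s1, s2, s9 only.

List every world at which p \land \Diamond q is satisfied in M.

s0, s4, s5, s8

Recall that \Diamond ψ holds at a world iff ψ holds at some accessible world.
Let φ = p \land \Diamond q. Evaluate φ at each world:
  s0 (successors {s1}): φ is true.
  s1 (successors {s1}): φ is false.
  s2 (successors {s3, s8}): φ is false.
  s3 (successors {s0, s2, s6}): φ is false.
  s4 (successors {s0, s4, s5, s6, s9}): φ is true.
  s5 (successors {s1, s2, s5}): φ is true.
  s6 (successors {s7}): φ is false.
  s7 (successors {s7}): φ is false.
  s8 (successors {s2, s5, s7}): φ is true.
  s9 (successors {s1, s2, s5}): φ is false.
For instance, at s7:
  At s7: p is false, \Diamond q is false, so p \land \Diamond q is false.
    At s7: \Diamond q requires q at some successor in {s7}.
      At s7: q is false.
    So \Diamond q is false at s7.
Satisfying worlds: {s0, s4, s5, s8}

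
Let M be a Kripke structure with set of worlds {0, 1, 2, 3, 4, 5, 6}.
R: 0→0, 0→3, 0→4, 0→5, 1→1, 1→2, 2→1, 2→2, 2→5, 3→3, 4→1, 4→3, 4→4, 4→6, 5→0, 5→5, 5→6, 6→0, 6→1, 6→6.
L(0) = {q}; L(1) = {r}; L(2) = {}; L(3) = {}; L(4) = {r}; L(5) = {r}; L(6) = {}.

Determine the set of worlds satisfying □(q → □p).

Let φ = □(q → □p). Evaluate φ at each world:
  0 (successors {0, 3, 4, 5}): φ is false.
  1 (successors {1, 2}): φ is true.
  2 (successors {1, 2, 5}): φ is true.
  3 (successors {3}): φ is true.
  4 (successors {1, 3, 4, 6}): φ is true.
  5 (successors {0, 5, 6}): φ is false.
  6 (successors {0, 1, 6}): φ is false.
For instance, at 0:
  At 0: □(q → □p) requires q → □p at every successor {0, 3, 4, 5}.
    q → □p fails at 0, so □(q → □p) is false at 0.
      At 0: q is true, □p is false, so q → □p is false.
Satisfying worlds: {1, 2, 3, 4}

1, 2, 3, 4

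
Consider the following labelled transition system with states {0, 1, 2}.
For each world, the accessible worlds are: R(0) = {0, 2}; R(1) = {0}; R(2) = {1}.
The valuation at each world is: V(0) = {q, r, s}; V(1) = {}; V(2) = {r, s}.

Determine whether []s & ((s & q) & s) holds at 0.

Yes

Recall that []ψ holds at a world iff ψ holds at every accessible world, and <>ψ holds iff ψ holds at some accessible world.
At 0: []s is true, (s & q) & s is true, so []s & ((s & q) & s) is true.
  At 0: []s requires s at every successor {0, 2}.
    At 0: s is true.
    At 2: s is true.
  So []s is true at 0.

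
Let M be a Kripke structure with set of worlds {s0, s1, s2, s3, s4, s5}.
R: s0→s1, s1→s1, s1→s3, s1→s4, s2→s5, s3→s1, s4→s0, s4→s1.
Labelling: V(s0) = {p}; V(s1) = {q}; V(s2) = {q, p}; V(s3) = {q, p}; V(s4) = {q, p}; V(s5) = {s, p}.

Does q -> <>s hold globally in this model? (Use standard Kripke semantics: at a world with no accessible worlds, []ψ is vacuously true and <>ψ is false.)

Let φ = q -> <>s. Evaluate φ at each world:
  s0 (successors {s1}): φ is true.
  s1 (successors {s1, s3, s4}): φ is false.
  s2 (successors {s5}): φ is true.
  s3 (successors {s1}): φ is false.
  s4 (successors {s0, s1}): φ is false.
  s5 (successors ∅): φ is true.
Detail at s1 (counterexample):
  At s1: q is true, <>s is false, so q -> <>s is false.
    At s1: <>s requires s at some successor in {s1, s3, s4}.
      At s1: s is false.
      At s3: s is false.
      At s4: s is false.
    So <>s is false at s1.

No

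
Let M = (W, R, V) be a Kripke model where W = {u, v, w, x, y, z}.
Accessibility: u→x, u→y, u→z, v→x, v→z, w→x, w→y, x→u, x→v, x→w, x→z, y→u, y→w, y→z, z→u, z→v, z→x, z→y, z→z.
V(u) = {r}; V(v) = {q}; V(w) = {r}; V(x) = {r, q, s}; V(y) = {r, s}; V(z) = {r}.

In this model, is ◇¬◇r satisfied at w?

No

At w: ◇¬◇r requires ¬◇r at some successor in {x, y}.
  At x: ¬◇r is false.
  At y: ¬◇r is false.
So ◇¬◇r is false at w.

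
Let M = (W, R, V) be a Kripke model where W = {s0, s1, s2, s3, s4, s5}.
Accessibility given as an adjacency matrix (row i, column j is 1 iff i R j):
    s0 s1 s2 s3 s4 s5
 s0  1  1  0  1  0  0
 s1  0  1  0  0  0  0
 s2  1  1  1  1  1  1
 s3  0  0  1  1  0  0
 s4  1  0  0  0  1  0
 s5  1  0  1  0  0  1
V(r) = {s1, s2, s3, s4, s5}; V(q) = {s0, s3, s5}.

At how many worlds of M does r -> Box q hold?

1

Recall that Box ψ holds at a world iff ψ holds at every accessible world, and Dia ψ holds iff ψ holds at some accessible world.
Let φ = r -> Box q. Evaluate φ at each world:
  s0 (successors {s0, s1, s3}): φ is true.
  s1 (successors {s1}): φ is false.
  s2 (successors {s0, s1, s2, s3, s4, s5}): φ is false.
  s3 (successors {s2, s3}): φ is false.
  s4 (successors {s0, s4}): φ is false.
  s5 (successors {s0, s2, s5}): φ is false.
For instance, at s1:
  At s1: r is true, Box q is false, so r -> Box q is false.
    At s1: Box q requires q at every successor {s1}.
      q fails at s1, so Box q is false at s1.
Satisfying worlds: {s0}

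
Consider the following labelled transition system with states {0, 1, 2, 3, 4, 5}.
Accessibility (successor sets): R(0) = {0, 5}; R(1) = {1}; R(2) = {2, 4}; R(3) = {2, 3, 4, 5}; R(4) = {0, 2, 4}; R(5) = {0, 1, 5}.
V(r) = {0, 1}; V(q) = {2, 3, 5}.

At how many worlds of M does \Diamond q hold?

5

Let φ = \Diamond q. Evaluate φ at each world:
  0 (successors {0, 5}): φ is true.
  1 (successors {1}): φ is false.
  2 (successors {2, 4}): φ is true.
  3 (successors {2, 3, 4, 5}): φ is true.
  4 (successors {0, 2, 4}): φ is true.
  5 (successors {0, 1, 5}): φ is true.
For instance, at 1:
  At 1: \Diamond q requires q at some successor in {1}.
    At 1: q is false.
  So \Diamond q is false at 1.
Satisfying worlds: {0, 2, 3, 4, 5}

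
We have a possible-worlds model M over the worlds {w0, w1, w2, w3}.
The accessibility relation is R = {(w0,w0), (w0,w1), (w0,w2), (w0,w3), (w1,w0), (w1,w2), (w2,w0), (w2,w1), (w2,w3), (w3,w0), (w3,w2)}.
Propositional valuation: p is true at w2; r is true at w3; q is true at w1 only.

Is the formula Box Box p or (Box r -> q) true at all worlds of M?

Yes

Let φ = Box Box p or (Box r -> q). Evaluate φ at each world:
  w0 (successors {w0, w1, w2, w3}): φ is true.
  w1 (successors {w0, w2}): φ is true.
  w2 (successors {w0, w1, w3}): φ is true.
  w3 (successors {w0, w2}): φ is true.
For instance, at w0:
  At w0: Box Box p is false, Box r -> q is true, so Box Box p or (Box r -> q) is true.
    At w0: Box Box p requires Box p at every successor {w0, w1, w2, w3}.
      Box p fails at w0, so Box Box p is false at w0.
    At w0: Box r is false, q is false, so Box r -> q is true.
      At w0: Box r requires r at every successor {w0, w1, w2, w3}.
        r fails at w0, so Box r is false at w0.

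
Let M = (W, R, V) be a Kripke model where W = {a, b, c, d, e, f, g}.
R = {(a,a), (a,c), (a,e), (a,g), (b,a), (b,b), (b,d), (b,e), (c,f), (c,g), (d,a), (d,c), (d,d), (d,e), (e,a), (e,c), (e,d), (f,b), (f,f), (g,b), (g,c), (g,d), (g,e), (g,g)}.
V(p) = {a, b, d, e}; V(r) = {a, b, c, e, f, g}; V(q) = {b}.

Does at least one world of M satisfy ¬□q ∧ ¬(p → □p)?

Let φ = ¬□q ∧ ¬(p → □p). Evaluate φ at each world:
  a (successors {a, c, e, g}): φ is true.
  b (successors {a, b, d, e}): φ is false.
  c (successors {f, g}): φ is false.
  d (successors {a, c, d, e}): φ is true.
  e (successors {a, c, d}): φ is true.
  f (successors {b, f}): φ is false.
  g (successors {b, c, d, e, g}): φ is false.
Detail at a (witness):
  At a: ¬□q is true, ¬(p → □p) is true, so ¬□q ∧ ¬(p → □p) is true.
    At a: □q is false, so ¬□q is true.
      At a: □q requires q at every successor {a, c, e, g}.
        q fails at a, so □q is false at a.
    At a: p → □p is false, so ¬(p → □p) is true.
      At a: p is true, □p is false, so p → □p is false.

Yes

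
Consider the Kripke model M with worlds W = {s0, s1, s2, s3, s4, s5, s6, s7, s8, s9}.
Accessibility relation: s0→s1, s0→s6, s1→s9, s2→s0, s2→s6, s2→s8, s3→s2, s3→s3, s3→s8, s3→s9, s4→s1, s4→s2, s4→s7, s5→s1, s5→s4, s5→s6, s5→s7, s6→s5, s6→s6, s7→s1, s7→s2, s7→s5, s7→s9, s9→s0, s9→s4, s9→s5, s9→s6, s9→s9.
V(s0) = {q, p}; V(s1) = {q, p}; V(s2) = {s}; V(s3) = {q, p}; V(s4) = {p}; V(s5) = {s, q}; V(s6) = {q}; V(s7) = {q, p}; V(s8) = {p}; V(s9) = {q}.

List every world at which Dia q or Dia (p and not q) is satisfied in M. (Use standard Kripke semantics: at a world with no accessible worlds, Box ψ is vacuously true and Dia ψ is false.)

s0, s1, s2, s3, s4, s5, s6, s7, s9

Recall that Dia ψ holds at a world iff ψ holds at some accessible world.
Let φ = Dia q or Dia (p and not q). Evaluate φ at each world:
  s0 (successors {s1, s6}): φ is true.
  s1 (successors {s9}): φ is true.
  s2 (successors {s0, s6, s8}): φ is true.
  s3 (successors {s2, s3, s8, s9}): φ is true.
  s4 (successors {s1, s2, s7}): φ is true.
  s5 (successors {s1, s4, s6, s7}): φ is true.
  s6 (successors {s5, s6}): φ is true.
  s7 (successors {s1, s2, s5, s9}): φ is true.
  s8 (successors ∅): φ is false.
  s9 (successors {s0, s4, s5, s6, s9}): φ is true.
For instance, at s5:
  At s5: Dia q is true, Dia (p and not q) is true, so Dia q or Dia (p and not q) is true.
    At s5: Dia q requires q at some successor in {s1, s4, s6, s7}.
      q holds at s1, so Dia q is true at s5.
    At s5: Dia (p and not q) requires p and not q at some successor in {s1, s4, s6, s7}.
      p and not q holds at s4, so Dia (p and not q) is true at s5.
Satisfying worlds: {s0, s1, s2, s3, s4, s5, s6, s7, s9}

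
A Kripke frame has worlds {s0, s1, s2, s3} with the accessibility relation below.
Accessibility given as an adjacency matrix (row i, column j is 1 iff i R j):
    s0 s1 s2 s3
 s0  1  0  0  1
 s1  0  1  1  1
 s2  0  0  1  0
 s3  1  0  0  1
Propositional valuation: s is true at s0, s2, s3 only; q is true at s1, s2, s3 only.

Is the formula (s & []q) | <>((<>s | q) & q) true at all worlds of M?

Let φ = (s & []q) | <>((<>s | q) & q). Evaluate φ at each world:
  s0 (successors {s0, s3}): φ is true.
  s1 (successors {s1, s2, s3}): φ is true.
  s2 (successors {s2}): φ is true.
  s3 (successors {s0, s3}): φ is true.
For instance, at s3:
  At s3: s & []q is false, <>((<>s | q) & q) is true, so (s & []q) | <>((<>s | q) & q) is true.
    At s3: s is true, []q is false, so s & []q is false.
      At s3: []q requires q at every successor {s0, s3}.
        q fails at s0, so []q is false at s3.
    At s3: <>((<>s | q) & q) requires (<>s | q) & q at some successor in {s0, s3}.
      (<>s | q) & q holds at s3, so <>((<>s | q) & q) is true at s3.

Yes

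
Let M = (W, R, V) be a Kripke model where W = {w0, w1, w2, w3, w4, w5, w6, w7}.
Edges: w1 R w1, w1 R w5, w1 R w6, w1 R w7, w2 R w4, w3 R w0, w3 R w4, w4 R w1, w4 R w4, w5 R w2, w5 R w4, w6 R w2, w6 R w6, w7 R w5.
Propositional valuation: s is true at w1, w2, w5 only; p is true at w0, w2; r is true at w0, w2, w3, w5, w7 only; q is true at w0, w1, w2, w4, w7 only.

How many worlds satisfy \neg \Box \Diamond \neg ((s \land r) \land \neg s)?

1

Let φ = \neg \Box \Diamond \neg ((s \land r) \land \neg s). Evaluate φ at each world:
  w0 (successors ∅): φ is false.
  w1 (successors {w1, w5, w6, w7}): φ is false.
  w2 (successors {w4}): φ is false.
  w3 (successors {w0, w4}): φ is true.
  w4 (successors {w1, w4}): φ is false.
  w5 (successors {w2, w4}): φ is false.
  w6 (successors {w2, w6}): φ is false.
  w7 (successors {w5}): φ is false.
For instance, at w3:
  At w3: \Box \Diamond \neg ((s \land r) \land \neg s) is false, so \neg \Box \Diamond \neg ((s \land r) \land \neg s) is true.
    At w3: \Box \Diamond \neg ((s \land r) \land \neg s) requires \Diamond \neg ((s \land r) \land \neg s) at every successor {w0, w4}.
      \Diamond \neg ((s \land r) \land \neg s) fails at w0, so \Box \Diamond \neg ((s \land r) \land \neg s) is false at w3.
Satisfying worlds: {w3}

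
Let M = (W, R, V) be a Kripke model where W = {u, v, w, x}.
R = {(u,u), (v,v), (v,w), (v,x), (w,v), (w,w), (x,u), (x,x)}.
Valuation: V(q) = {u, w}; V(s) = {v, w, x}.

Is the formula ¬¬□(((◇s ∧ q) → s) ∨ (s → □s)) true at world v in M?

Yes

Recall that □ψ holds at a world iff ψ holds at every accessible world, and ◇ψ holds iff ψ holds at some accessible world.
At v: ¬□(((◇s ∧ q) → s) ∨ (s → □s)) is false, so ¬¬□(((◇s ∧ q) → s) ∨ (s → □s)) is true.
  At v: □(((◇s ∧ q) → s) ∨ (s → □s)) is true, so ¬□(((◇s ∧ q) → s) ∨ (s → □s)) is false.
    At v: □(((◇s ∧ q) → s) ∨ (s → □s)) requires ((◇s ∧ q) → s) ∨ (s → □s) at every successor {v, w, x}.
      At v: ((◇s ∧ q) → s) ∨ (s → □s) is true.
      At w: ((◇s ∧ q) → s) ∨ (s → □s) is true.
      At x: ((◇s ∧ q) → s) ∨ (s → □s) is true.
    So □(((◇s ∧ q) → s) ∨ (s → □s)) is true at v.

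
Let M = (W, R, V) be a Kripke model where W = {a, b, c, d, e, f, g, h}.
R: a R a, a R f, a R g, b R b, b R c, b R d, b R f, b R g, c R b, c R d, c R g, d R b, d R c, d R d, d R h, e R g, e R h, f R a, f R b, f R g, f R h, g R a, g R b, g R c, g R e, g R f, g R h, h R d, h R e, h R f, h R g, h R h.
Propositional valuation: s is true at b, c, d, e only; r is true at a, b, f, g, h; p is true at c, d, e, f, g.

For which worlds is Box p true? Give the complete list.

none

Let φ = Box p. Evaluate φ at each world:
  a (successors {a, f, g}): φ is false.
  b (successors {b, c, d, f, g}): φ is false.
  c (successors {b, d, g}): φ is false.
  d (successors {b, c, d, h}): φ is false.
  e (successors {g, h}): φ is false.
  f (successors {a, b, g, h}): φ is false.
  g (successors {a, b, c, e, f, h}): φ is false.
  h (successors {d, e, f, g, h}): φ is false.
For instance, at g:
  At g: Box p requires p at every successor {a, b, c, e, f, h}.
    p fails at a, so Box p is false at g.
Satisfying worlds: none.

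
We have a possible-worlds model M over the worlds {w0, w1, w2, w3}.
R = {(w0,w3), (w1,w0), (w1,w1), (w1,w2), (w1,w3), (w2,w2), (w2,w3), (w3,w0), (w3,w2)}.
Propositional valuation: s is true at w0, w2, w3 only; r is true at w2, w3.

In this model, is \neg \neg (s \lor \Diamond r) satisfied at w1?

Recall that \Diamond ψ holds at a world iff ψ holds at some accessible world.
At w1: \neg (s \lor \Diamond r) is false, so \neg \neg (s \lor \Diamond r) is true.
  At w1: s \lor \Diamond r is true, so \neg (s \lor \Diamond r) is false.
    At w1: s is false, \Diamond r is true, so s \lor \Diamond r is true.
      At w1: \Diamond r requires r at some successor in {w0, w1, w2, w3}.
        r holds at w2, so \Diamond r is true at w1.

Yes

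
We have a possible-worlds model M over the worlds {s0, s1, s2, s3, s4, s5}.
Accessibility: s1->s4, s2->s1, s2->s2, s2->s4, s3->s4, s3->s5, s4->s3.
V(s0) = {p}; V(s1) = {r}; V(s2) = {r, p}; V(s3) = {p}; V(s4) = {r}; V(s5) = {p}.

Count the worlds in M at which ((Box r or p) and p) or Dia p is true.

5

Let φ = ((Box r or p) and p) or Dia p. Evaluate φ at each world:
  s0 (successors ∅): φ is true.
  s1 (successors {s4}): φ is false.
  s2 (successors {s1, s2, s4}): φ is true.
  s3 (successors {s4, s5}): φ is true.
  s4 (successors {s3}): φ is true.
  s5 (successors ∅): φ is true.
For instance, at s1:
  At s1: (Box r or p) and p is false, Dia p is false, so ((Box r or p) and p) or Dia p is false.
    At s1: Box r or p is true, p is false, so (Box r or p) and p is false.
      At s1: Box r is true, p is false, so Box r or p is true.
    At s1: Dia p requires p at some successor in {s4}.
      At s4: p is false.
    So Dia p is false at s1.
Satisfying worlds: {s0, s2, s3, s4, s5}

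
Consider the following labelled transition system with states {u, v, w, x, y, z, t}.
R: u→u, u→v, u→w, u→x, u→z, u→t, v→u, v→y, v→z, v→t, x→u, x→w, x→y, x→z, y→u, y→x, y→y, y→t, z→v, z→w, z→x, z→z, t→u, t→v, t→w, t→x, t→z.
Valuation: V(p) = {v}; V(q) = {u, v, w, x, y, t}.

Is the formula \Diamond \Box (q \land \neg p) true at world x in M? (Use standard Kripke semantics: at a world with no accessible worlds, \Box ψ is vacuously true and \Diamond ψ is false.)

At x: \Diamond \Box (q \land \neg p) requires \Box (q \land \neg p) at some successor in {u, w, y, z}.
  \Box (q \land \neg p) holds at w, so \Diamond \Box (q \land \neg p) is true at x.
    At w: no accessible worlds, so \Box (q \land \neg p) holds vacuously.

Yes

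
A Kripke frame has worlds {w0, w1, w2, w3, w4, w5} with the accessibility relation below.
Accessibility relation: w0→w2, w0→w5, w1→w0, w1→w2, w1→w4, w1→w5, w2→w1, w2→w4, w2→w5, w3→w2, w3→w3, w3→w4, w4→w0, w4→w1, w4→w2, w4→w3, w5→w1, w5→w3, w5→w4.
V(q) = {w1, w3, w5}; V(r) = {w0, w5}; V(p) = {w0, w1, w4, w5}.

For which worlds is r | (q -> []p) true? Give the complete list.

Let φ = r | (q -> []p). Evaluate φ at each world:
  w0 (successors {w2, w5}): φ is true.
  w1 (successors {w0, w2, w4, w5}): φ is false.
  w2 (successors {w1, w4, w5}): φ is true.
  w3 (successors {w2, w3, w4}): φ is false.
  w4 (successors {w0, w1, w2, w3}): φ is true.
  w5 (successors {w1, w3, w4}): φ is true.
For instance, at w2:
  At w2: r is false, q -> []p is true, so r | (q -> []p) is true.
    At w2: q is false, []p is true, so q -> []p is true.
      At w2: []p requires p at every successor {w1, w4, w5}.
        At w1: p is true.
        At w4: p is true.
        At w5: p is true.
      So []p is true at w2.
Satisfying worlds: {w0, w2, w4, w5}

w0, w2, w4, w5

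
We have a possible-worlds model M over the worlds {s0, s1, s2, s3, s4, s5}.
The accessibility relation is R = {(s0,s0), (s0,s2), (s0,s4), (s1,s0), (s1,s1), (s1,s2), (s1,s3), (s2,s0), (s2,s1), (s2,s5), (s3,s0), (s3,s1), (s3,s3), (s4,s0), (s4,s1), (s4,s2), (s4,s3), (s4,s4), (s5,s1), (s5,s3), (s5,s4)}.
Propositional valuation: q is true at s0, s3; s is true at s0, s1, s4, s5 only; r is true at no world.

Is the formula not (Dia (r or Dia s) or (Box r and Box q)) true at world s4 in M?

Recall that Box ψ holds at a world iff ψ holds at every accessible world, and Dia ψ holds iff ψ holds at some accessible world.
At s4: Dia (r or Dia s) or (Box r and Box q) is true, so not (Dia (r or Dia s) or (Box r and Box q)) is false.
  At s4: Dia (r or Dia s) is true, Box r and Box q is false, so Dia (r or Dia s) or (Box r and Box q) is true.
    At s4: Dia (r or Dia s) requires r or Dia s at some successor in {s0, s1, s2, s3, s4}.
      r or Dia s holds at s0, so Dia (r or Dia s) is true at s4.
    At s4: Box r is false, Box q is false, so Box r and Box q is false.
      At s4: Box r requires r at every successor {s0, s1, s2, s3, s4}.
        r fails at s0, so Box r is false at s4.
      At s4: Box q requires q at every successor {s0, s1, s2, s3, s4}.
        q fails at s1, so Box q is false at s4.

No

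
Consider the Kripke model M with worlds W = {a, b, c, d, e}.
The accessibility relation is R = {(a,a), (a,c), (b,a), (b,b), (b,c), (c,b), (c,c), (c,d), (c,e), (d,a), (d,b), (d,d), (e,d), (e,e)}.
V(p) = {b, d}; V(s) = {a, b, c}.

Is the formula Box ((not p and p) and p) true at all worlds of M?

No

Let φ = Box ((not p and p) and p). Evaluate φ at each world:
  a (successors {a, c}): φ is false.
  b (successors {a, b, c}): φ is false.
  c (successors {b, c, d, e}): φ is false.
  d (successors {a, b, d}): φ is false.
  e (successors {d, e}): φ is false.
Detail at a (counterexample):
  At a: Box ((not p and p) and p) requires (not p and p) and p at every successor {a, c}.
    (not p and p) and p fails at a, so Box ((not p and p) and p) is false at a.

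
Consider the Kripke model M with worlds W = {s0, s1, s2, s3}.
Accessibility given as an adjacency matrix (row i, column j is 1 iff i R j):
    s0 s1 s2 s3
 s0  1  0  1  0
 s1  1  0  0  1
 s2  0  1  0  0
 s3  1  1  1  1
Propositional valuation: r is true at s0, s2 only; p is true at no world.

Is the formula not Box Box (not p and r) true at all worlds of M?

Recall that Box ψ holds at a world iff ψ holds at every accessible world, and Dia ψ holds iff ψ holds at some accessible world.
Let φ = not Box Box (not p and r). Evaluate φ at each world:
  s0 (successors {s0, s2}): φ is true.
  s1 (successors {s0, s3}): φ is true.
  s2 (successors {s1}): φ is true.
  s3 (successors {s0, s1, s2, s3}): φ is true.
For instance, at s3:
  At s3: Box Box (not p and r) is false, so not Box Box (not p and r) is true.
    At s3: Box Box (not p and r) requires Box (not p and r) at every successor {s0, s1, s2, s3}.
      Box (not p and r) fails at s1, so Box Box (not p and r) is false at s3.

Yes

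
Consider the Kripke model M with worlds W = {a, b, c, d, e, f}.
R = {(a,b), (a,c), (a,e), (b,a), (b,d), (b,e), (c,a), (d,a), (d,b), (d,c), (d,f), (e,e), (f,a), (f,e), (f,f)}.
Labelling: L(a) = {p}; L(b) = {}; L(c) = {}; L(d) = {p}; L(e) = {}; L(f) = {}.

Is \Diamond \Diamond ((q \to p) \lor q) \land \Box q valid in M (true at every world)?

No

Recall that \Box ψ holds at a world iff ψ holds at every accessible world, and \Diamond ψ holds iff ψ holds at some accessible world.
Let φ = \Diamond \Diamond ((q \to p) \lor q) \land \Box q. Evaluate φ at each world:
  a (successors {b, c, e}): φ is false.
  b (successors {a, d, e}): φ is false.
  c (successors {a}): φ is false.
  d (successors {a, b, c, f}): φ is false.
  e (successors {e}): φ is false.
  f (successors {a, e, f}): φ is false.
Detail at a (counterexample):
  At a: \Diamond \Diamond ((q \to p) \lor q) is true, \Box q is false, so \Diamond \Diamond ((q \to p) \lor q) \land \Box q is false.
    At a: \Diamond \Diamond ((q \to p) \lor q) requires \Diamond ((q \to p) \lor q) at some successor in {b, c, e}.
      \Diamond ((q \to p) \lor q) holds at b, so \Diamond \Diamond ((q \to p) \lor q) is true at a.
    At a: \Box q requires q at every successor {b, c, e}.
      q fails at b, so \Box q is false at a.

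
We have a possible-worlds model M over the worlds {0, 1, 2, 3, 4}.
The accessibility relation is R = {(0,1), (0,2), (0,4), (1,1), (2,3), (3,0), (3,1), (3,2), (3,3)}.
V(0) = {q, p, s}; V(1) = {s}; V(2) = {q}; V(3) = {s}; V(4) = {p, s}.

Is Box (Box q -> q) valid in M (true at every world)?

No

Recall that Box ψ holds at a world iff ψ holds at every accessible world, and Dia ψ holds iff ψ holds at some accessible world.
Let φ = Box (Box q -> q). Evaluate φ at each world:
  0 (successors {1, 2, 4}): φ is false.
  1 (successors {1}): φ is true.
  2 (successors {3}): φ is true.
  3 (successors {0, 1, 2, 3}): φ is true.
  4 (successors ∅): φ is true.
Detail at 0 (counterexample):
  At 0: Box (Box q -> q) requires Box q -> q at every successor {1, 2, 4}.
    Box q -> q fails at 4, so Box (Box q -> q) is false at 0.
      At 4: Box q is true, q is false, so Box q -> q is false.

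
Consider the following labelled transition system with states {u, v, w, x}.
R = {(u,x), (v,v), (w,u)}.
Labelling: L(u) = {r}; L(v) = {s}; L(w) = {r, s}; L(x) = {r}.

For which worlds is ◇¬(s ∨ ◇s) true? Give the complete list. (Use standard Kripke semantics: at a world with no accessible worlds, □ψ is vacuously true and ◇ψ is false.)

Let φ = ◇¬(s ∨ ◇s). Evaluate φ at each world:
  u (successors {x}): φ is true.
  v (successors {v}): φ is false.
  w (successors {u}): φ is true.
  x (successors ∅): φ is false.
For instance, at u:
  At u: ◇¬(s ∨ ◇s) requires ¬(s ∨ ◇s) at some successor in {x}.
    ¬(s ∨ ◇s) holds at x, so ◇¬(s ∨ ◇s) is true at u.
      At x: s ∨ ◇s is false, so ¬(s ∨ ◇s) is true.
Satisfying worlds: {u, w}

u, w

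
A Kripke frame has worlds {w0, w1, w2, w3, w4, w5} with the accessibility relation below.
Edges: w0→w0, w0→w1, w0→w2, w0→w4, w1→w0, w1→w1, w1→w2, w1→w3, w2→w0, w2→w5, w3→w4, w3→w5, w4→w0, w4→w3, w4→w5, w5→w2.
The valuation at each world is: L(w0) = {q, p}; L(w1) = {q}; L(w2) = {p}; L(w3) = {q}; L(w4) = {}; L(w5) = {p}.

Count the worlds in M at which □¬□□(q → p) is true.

Let φ = □¬□□(q → p). Evaluate φ at each world:
  w0 (successors {w0, w1, w2, w4}): φ is true.
  w1 (successors {w0, w1, w2, w3}): φ is true.
  w2 (successors {w0, w5}): φ is false.
  w3 (successors {w4, w5}): φ is false.
  w4 (successors {w0, w3, w5}): φ is false.
  w5 (successors {w2}): φ is true.
For instance, at w5:
  At w5: □¬□□(q → p) requires ¬□□(q → p) at every successor {w2}.
      At w2: □□(q → p) is false, so ¬□□(q → p) is true.
  So □¬□□(q → p) is true at w5.
Satisfying worlds: {w0, w1, w5}

3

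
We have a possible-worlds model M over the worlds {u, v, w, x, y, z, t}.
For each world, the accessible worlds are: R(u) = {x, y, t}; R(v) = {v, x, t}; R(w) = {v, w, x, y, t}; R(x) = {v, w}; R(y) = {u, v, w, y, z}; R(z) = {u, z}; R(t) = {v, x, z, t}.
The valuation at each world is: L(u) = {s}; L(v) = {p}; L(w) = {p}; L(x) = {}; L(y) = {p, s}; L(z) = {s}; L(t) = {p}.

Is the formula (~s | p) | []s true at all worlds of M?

Let φ = (~s | p) | []s. Evaluate φ at each world:
  u (successors {x, y, t}): φ is false.
  v (successors {v, x, t}): φ is true.
  w (successors {v, w, x, y, t}): φ is true.
  x (successors {v, w}): φ is true.
  y (successors {u, v, w, y, z}): φ is true.
  z (successors {u, z}): φ is true.
  t (successors {v, x, z, t}): φ is true.
Detail at u (counterexample):
  At u: ~s | p is false, []s is false, so (~s | p) | []s is false.
    At u: []s requires s at every successor {x, y, t}.
      s fails at x, so []s is false at u.

No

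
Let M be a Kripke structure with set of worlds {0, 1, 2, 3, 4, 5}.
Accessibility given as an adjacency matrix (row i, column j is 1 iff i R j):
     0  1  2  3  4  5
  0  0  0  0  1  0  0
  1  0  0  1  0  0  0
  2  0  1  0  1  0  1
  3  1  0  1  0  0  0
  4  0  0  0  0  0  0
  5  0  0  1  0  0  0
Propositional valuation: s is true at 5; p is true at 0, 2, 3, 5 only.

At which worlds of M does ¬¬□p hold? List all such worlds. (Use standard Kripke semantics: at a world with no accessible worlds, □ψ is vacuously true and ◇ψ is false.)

0, 1, 3, 4, 5

Let φ = ¬¬□p. Evaluate φ at each world:
  0 (successors {3}): φ is true.
  1 (successors {2}): φ is true.
  2 (successors {1, 3, 5}): φ is false.
  3 (successors {0, 2}): φ is true.
  4 (successors ∅): φ is true.
  5 (successors {2}): φ is true.
For instance, at 2:
  At 2: ¬□p is true, so ¬¬□p is false.
    At 2: □p is false, so ¬□p is true.
      At 2: □p requires p at every successor {1, 3, 5}.
        p fails at 1, so □p is false at 2.
Satisfying worlds: {0, 1, 3, 4, 5}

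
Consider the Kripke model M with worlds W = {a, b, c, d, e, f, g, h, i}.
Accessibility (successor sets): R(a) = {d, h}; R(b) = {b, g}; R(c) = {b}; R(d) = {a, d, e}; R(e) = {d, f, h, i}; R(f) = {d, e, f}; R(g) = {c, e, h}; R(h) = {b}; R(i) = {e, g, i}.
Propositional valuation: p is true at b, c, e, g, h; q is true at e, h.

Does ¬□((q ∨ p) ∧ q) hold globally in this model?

Yes

Let φ = ¬□((q ∨ p) ∧ q). Evaluate φ at each world:
  a (successors {d, h}): φ is true.
  b (successors {b, g}): φ is true.
  c (successors {b}): φ is true.
  d (successors {a, d, e}): φ is true.
  e (successors {d, f, h, i}): φ is true.
  f (successors {d, e, f}): φ is true.
  g (successors {c, e, h}): φ is true.
  h (successors {b}): φ is true.
  i (successors {e, g, i}): φ is true.
For instance, at c:
  At c: □((q ∨ p) ∧ q) is false, so ¬□((q ∨ p) ∧ q) is true.
    At c: □((q ∨ p) ∧ q) requires (q ∨ p) ∧ q at every successor {b}.
      (q ∨ p) ∧ q fails at b, so □((q ∨ p) ∧ q) is false at c.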